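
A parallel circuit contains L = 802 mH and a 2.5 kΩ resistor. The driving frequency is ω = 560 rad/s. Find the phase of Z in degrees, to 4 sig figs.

X_L = ωL = 449.1 Ω
Parallel: admittances add. Y = 1/R + 1/(jωL)
Y = (0.0004000 − j0.002227) S
|Y| = 0.002262 S → |Z| = 1/|Y| = 442.0 Ω, ∠Z = −∠Y = 79.82°

79.82°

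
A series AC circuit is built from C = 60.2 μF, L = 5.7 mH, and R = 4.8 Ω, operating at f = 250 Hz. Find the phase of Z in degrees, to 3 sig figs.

-18.7°

ω = 2πf = 1571 rad/s
X_L = ωL = 8.95 Ω
X_C = 1/(ωC) = 10.6 Ω
Net reactance X = X_L − X_C = -1.62 Ω
Z = 4.80 − j1.62 Ω
|Z| = √(4.80² + 1.62²) = 5.07 Ω
∠Z = arctan(-1.62/4.80) = -18.7°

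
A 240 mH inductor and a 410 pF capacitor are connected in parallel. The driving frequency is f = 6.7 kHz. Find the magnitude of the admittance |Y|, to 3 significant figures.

81.7 μS

ω = 2πf = 42100 rad/s
X_L = ωL = 10100 Ω
X_C = 1/(ωC) = 57900 Ω
Parallel: admittances add. Y = 1/(jωL) + jωC
Y = (0 − j8.17e-05) S
|Y| = 8.17e-05 S → |Z| = 1/|Y| = 12200 Ω, ∠Z = −∠Y = 90.0°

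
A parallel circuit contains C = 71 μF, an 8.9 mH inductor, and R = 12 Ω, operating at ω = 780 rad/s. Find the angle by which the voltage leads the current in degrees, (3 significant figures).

X_L = ωL = 6.94 Ω
X_C = 1/(ωC) = 18.1 Ω
Parallel: admittances add. Y = 1/R + 1/(jωL) + jωC
Y = (0.0833 − j0.0887) S
|Y| = 0.122 S → |Z| = 1/|Y| = 8.22 Ω, ∠Z = −∠Y = 46.8°

46.8°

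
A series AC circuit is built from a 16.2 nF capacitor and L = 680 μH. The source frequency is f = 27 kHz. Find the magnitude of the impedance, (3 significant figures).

249 Ω

ω = 2πf = 169600 rad/s
X_L = ωL = 115 Ω
X_C = 1/(ωC) = 364 Ω
Net reactance X = X_L − X_C = -249 Ω
Z = − j249 Ω
|Z| = √(0² + 249²) = 249 Ω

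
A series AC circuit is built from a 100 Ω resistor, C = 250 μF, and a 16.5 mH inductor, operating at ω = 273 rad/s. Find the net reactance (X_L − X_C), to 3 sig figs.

-10.1 Ω

X_L = ωL = 4.50 Ω
X_C = 1/(ωC) = 14.7 Ω
X = 4.50 − 14.7 = -10.1 Ω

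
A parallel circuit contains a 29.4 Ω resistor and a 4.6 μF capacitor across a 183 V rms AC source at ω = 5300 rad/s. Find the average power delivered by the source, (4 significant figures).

X_C = 1/(ωC) = 41.02 Ω
Parallel: admittances add. Y = 1/R + jωC
Y = (0.03401 + j0.02438) S
|Y| = 0.04185 S → |Z| = 1/|Y| = 23.90 Ω, ∠Z = −∠Y = -35.63°
I = V/|Z| = 7.658 A
P = VI cos φ = 183 × 7.658 × cos(-35.63°) = 1.139 kW

1.139 kW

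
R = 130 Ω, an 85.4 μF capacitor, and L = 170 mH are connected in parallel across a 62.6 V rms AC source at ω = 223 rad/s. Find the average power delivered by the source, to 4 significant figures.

X_L = ωL = 37.91 Ω
X_C = 1/(ωC) = 52.51 Ω
Parallel: admittances add. Y = 1/R + 1/(jωL) + jωC
Y = (0.007692 − j0.007334) S
|Y| = 0.01063 S → |Z| = 1/|Y| = 94.09 Ω, ∠Z = −∠Y = 43.63°
I = V/|Z| = 665.3 mA
P = VI cos φ = 62.6 × 0.6653 × cos(43.63°) = 30.14 W

30.14 W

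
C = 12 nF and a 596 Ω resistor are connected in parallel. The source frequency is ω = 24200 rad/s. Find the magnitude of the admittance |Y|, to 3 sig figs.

1.70 mS

X_C = 1/(ωC) = 3440 Ω
Parallel: admittances add. Y = 1/R + jωC
Y = (0.00168 + j0.000290) S
|Y| = 0.00170 S → |Z| = 1/|Y| = 587 Ω, ∠Z = −∠Y = -9.82°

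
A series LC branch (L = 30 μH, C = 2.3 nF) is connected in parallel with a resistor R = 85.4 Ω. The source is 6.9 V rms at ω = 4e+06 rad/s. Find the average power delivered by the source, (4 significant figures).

X_L = ωL = 120.0 Ω
X_C = 1/(ωC) = 108.7 Ω
Branch 1: Z₁ = R = 85.40 Ω
Branch 2 (series LC): Z₂ = j(X_L − X_C) = j11.30 Ω
Parallel: Z = Z₁Z₂/(Z₁+Z₂), |Z| = 11.21 Ω, ∠Z = 82.46°
I = V/|Z| = 615.7 mA
P = VI cos φ = 6.9 × 0.6157 × cos(82.46°) = 557.5 mW

557.5 mW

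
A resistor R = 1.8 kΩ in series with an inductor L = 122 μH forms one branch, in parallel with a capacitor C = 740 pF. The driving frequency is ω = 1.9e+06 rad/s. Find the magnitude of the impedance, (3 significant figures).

X_L = ωL = 232 Ω
X_C = 1/(ωC) = 711 Ω
Branch 1 (R+jX_L): Z₁ = 1800 + j232 Ω, |Z₁| = 1810 Ω
Branch 2 (−jX_C): Z₂ = −j711 Ω
Parallel: Z = Z₁Z₂/(Z₁+Z₂), |Z| = 693 Ω, ∠Z = -67.7°

693 Ω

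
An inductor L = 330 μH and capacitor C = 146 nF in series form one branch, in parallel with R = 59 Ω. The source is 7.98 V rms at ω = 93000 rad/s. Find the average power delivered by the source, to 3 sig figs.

1.08 W

X_L = ωL = 30.7 Ω
X_C = 1/(ωC) = 73.6 Ω
Branch 1: Z₁ = R = 59.0 Ω
Branch 2 (series LC): Z₂ = j(X_L − X_C) = −j43.0 Ω
Parallel: Z = Z₁Z₂/(Z₁+Z₂), |Z| = 34.7 Ω, ∠Z = -53.9°
I = V/|Z| = 230 mA
P = VI cos φ = 7.98 × 0.230 × cos(-53.9°) = 1.08 W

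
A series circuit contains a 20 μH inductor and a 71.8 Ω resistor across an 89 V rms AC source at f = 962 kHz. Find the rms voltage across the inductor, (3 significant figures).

76.5 V

ω = 2πf = 6.044e+06 rad/s
X_L = ωL = 121 Ω
Z = 71.8 + j121 Ω
|Z| = √(71.8² + 121²) = 141 Ω
I = V/|Z| = 633 mA
V_L = I·|Z_L| = 0.633 × 121 = 76.5 V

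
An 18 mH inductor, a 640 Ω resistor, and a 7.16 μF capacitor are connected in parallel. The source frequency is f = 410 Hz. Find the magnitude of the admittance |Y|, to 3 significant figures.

ω = 2πf = 2576 rad/s
X_L = ωL = 46.4 Ω
X_C = 1/(ωC) = 54.2 Ω
Parallel: admittances add. Y = 1/R + 1/(jωL) + jωC
Y = (0.00156 − j0.00312) S
|Y| = 0.00349 S → |Z| = 1/|Y| = 287 Ω, ∠Z = −∠Y = 63.4°

3.49 mS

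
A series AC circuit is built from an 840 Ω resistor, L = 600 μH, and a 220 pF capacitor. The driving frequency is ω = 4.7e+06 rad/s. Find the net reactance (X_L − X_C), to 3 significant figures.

X_L = ωL = 2820 Ω
X_C = 1/(ωC) = 967 Ω
X = 2820 − 967 = 1850 Ω

1850 Ω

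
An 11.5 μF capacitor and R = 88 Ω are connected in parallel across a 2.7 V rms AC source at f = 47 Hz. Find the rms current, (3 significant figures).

32.0 mA

ω = 2πf = 295.3 rad/s
X_C = 1/(ωC) = 294 Ω
Parallel: admittances add. Y = 1/R + jωC
Y = (0.0114 + j0.00340) S
|Y| = 0.0119 S → |Z| = 1/|Y| = 84.3 Ω, ∠Z = −∠Y = -16.6°
I = V/|Z| = 2.7/84.3 = 32.0 mA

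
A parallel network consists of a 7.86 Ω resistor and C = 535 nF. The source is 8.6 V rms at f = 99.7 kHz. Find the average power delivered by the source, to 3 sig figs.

9.41 W

ω = 2πf = 626400 rad/s
X_C = 1/(ωC) = 2.98 Ω
Parallel: admittances add. Y = 1/R + jωC
Y = (0.127 + j0.335) S
|Y| = 0.358 S → |Z| = 1/|Y| = 2.79 Ω, ∠Z = −∠Y = -69.2°
I = V/|Z| = 3.08 A
P = VI cos φ = 8.6 × 3.08 × cos(-69.2°) = 9.41 W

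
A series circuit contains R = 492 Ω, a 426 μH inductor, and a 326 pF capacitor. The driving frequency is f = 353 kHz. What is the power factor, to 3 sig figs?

ω = 2πf = 2.218e+06 rad/s
X_L = ωL = 945 Ω
X_C = 1/(ωC) = 1380 Ω
Net reactance X = X_L − X_C = -438 Ω
Z = 492 − j438 Ω
|Z| = √(492² + 438²) = 659 Ω
∠Z = arctan(-438/492) = -41.7°
cos φ = cos(-41.7°) = 0.747

0.747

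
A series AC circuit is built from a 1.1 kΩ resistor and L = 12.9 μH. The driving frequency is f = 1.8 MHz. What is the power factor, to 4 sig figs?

0.9913

ω = 2πf = 1.131e+07 rad/s
X_L = ωL = 145.9 Ω
Z = 1100 + j145.9 Ω
|Z| = √(1100² + 145.9²) = 1110 Ω
∠Z = arctan(145.9/1100) = 7.555°
cos φ = cos(7.555°) = 0.9913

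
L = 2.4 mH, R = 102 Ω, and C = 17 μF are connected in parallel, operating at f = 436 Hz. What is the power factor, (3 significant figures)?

0.0925

ω = 2πf = 2739 rad/s
X_L = ωL = 6.57 Ω
X_C = 1/(ωC) = 21.5 Ω
Parallel: admittances add. Y = 1/R + 1/(jωL) + jωC
Y = (0.00980 − j0.106) S
|Y| = 0.106 S → |Z| = 1/|Y| = 9.44 Ω, ∠Z = −∠Y = 84.7°
cos φ = cos(84.7°) = 0.0925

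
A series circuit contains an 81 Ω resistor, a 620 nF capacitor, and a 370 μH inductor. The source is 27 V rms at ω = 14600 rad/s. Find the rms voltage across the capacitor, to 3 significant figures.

X_L = ωL = 5.40 Ω
X_C = 1/(ωC) = 110 Ω
Net reactance X = X_L − X_C = -105 Ω
Z = 81.0 − j105 Ω
|Z| = √(81.0² + 105²) = 133 Ω
I = V/|Z| = 204 mA
V_C = I·|Z_C| = 0.204 × 110 = 22.5 V

22.5 V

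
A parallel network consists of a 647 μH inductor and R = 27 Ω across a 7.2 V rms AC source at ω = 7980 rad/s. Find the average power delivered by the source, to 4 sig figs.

X_L = ωL = 5.163 Ω
Parallel: admittances add. Y = 1/R + 1/(jωL)
Y = (0.03704 − j0.1937) S
|Y| = 0.1972 S → |Z| = 1/|Y| = 5.071 Ω, ∠Z = −∠Y = 79.17°
I = V/|Z| = 1.420 A
P = VI cos φ = 7.2 × 1.420 × cos(79.17°) = 1.920 W

1.920 W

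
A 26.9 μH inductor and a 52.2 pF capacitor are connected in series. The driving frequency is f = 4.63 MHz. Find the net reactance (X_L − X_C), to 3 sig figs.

ω = 2πf = 2.909e+07 rad/s
X_L = ωL = 783 Ω
X_C = 1/(ωC) = 659 Ω
X = 783 − 659 = 124 Ω

124 Ω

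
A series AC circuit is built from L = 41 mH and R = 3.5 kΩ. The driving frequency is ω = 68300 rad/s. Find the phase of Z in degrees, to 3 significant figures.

X_L = ωL = 2800 Ω
Z = 3500 + j2800 Ω
|Z| = √(3500² + 2800²) = 4480 Ω
∠Z = arctan(2800/3500) = 38.7°

38.7°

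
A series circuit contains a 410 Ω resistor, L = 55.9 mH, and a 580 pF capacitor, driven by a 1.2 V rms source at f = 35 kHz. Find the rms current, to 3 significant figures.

268 μA

ω = 2πf = 219900 rad/s
X_L = ωL = 12300 Ω
X_C = 1/(ωC) = 7840 Ω
Net reactance X = X_L − X_C = 4450 Ω
Z = 410 + j4450 Ω
|Z| = √(410² + 4450²) = 4470 Ω
I = V/|Z| = 1.2/4470 = 268 μA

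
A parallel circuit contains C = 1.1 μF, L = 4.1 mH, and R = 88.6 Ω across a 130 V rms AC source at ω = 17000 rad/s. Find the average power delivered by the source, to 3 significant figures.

191 W

X_L = ωL = 69.7 Ω
X_C = 1/(ωC) = 53.5 Ω
Parallel: admittances add. Y = 1/R + 1/(jωL) + jωC
Y = (0.0113 + j0.00435) S
|Y| = 0.0121 S → |Z| = 1/|Y| = 82.7 Ω, ∠Z = −∠Y = -21.1°
I = V/|Z| = 1.57 A
P = VI cos φ = 130 × 1.57 × cos(-21.1°) = 191 W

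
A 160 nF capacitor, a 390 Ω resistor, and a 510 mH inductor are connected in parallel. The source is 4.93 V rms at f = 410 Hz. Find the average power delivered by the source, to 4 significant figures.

ω = 2πf = 2576 rad/s
X_L = ωL = 1314 Ω
X_C = 1/(ωC) = 2426 Ω
Parallel: admittances add. Y = 1/R + 1/(jωL) + jωC
Y = (0.002564 − j0.0003490) S
|Y| = 0.002588 S → |Z| = 1/|Y| = 386.4 Ω, ∠Z = −∠Y = 7.750°
I = V/|Z| = 12.76 mA
P = VI cos φ = 4.93 × 0.01276 × cos(7.750°) = 62.32 mW

62.32 mW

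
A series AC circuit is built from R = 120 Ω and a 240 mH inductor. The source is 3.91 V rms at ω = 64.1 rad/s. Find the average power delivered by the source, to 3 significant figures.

X_L = ωL = 15.4 Ω
Z = 120 + j15.4 Ω
|Z| = √(120² + 15.4²) = 121 Ω
∠Z = arctan(15.4/120) = 7.31°
I = V/|Z| = 32.3 mA
P = VI cos φ = 3.91 × 0.0323 × cos(7.31°) = 125 mW

125 mW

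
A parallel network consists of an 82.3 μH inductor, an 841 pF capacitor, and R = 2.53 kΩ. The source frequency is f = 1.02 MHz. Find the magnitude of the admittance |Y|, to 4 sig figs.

3.516 mS

ω = 2πf = 6.409e+06 rad/s
X_L = ωL = 527.4 Ω
X_C = 1/(ωC) = 185.5 Ω
Parallel: admittances add. Y = 1/R + 1/(jωL) + jωC
Y = (0.0003953 + j0.003494) S
|Y| = 0.003516 S → |Z| = 1/|Y| = 284.4 Ω, ∠Z = −∠Y = -83.55°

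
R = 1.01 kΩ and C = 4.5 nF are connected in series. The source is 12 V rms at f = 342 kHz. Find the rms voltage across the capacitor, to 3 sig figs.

1.22 V

ω = 2πf = 2.149e+06 rad/s
X_C = 1/(ωC) = 103 Ω
Z = 1010 − j103 Ω
|Z| = √(1010² + 103²) = 1020 Ω
I = V/|Z| = 11.8 mA
V_C = I·|Z_C| = 0.0118 × 103 = 1.22 V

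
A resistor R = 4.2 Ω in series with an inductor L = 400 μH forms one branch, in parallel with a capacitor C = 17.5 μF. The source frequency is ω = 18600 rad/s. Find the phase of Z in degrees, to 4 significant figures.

X_L = ωL = 7.440 Ω
X_C = 1/(ωC) = 3.072 Ω
Branch 1 (R+jX_L): Z₁ = 4.200 + j7.440 Ω, |Z₁| = 8.544 Ω
Branch 2 (−jX_C): Z₂ = −j3.072 Ω
Parallel: Z = Z₁Z₂/(Z₁+Z₂), |Z| = 4.332 Ω, ∠Z = -75.57°

-75.57°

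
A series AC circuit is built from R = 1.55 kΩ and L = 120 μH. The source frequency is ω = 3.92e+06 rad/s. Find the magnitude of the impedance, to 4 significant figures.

1620 Ω

X_L = ωL = 470.4 Ω
Z = 1550 + j470.4 Ω
|Z| = √(1550² + 470.4²) = 1620 Ω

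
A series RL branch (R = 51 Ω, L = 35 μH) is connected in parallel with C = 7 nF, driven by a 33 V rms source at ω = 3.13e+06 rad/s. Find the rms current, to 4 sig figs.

489.2 mA

X_L = ωL = 109.5 Ω
X_C = 1/(ωC) = 45.64 Ω
Branch 1 (R+jX_L): Z₁ = 51.00 + j109.5 Ω, |Z₁| = 120.8 Ω
Branch 2 (−jX_C): Z₂ = −j45.64 Ω
Parallel: Z = Z₁Z₂/(Z₁+Z₂), |Z| = 67.45 Ω, ∠Z = -76.37°
I = V/|Z| = 33/67.45 = 489.2 mA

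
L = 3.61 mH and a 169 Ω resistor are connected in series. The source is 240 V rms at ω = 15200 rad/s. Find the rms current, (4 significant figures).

1.351 A

X_L = ωL = 54.87 Ω
Z = 169.0 + j54.87 Ω
|Z| = √(169.0² + 54.87²) = 177.7 Ω
I = V/|Z| = 240/177.7 = 1.351 A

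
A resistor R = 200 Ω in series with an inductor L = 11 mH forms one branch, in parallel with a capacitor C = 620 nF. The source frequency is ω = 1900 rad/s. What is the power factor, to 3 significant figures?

0.991

X_L = ωL = 20.9 Ω
X_C = 1/(ωC) = 849 Ω
Branch 1 (R+jX_L): Z₁ = 200 + j20.9 Ω, |Z₁| = 201 Ω
Branch 2 (−jX_C): Z₂ = −j849 Ω
Parallel: Z = Z₁Z₂/(Z₁+Z₂), |Z| = 200 Ω, ∠Z = -7.61°
cos φ = cos(-7.61°) = 0.991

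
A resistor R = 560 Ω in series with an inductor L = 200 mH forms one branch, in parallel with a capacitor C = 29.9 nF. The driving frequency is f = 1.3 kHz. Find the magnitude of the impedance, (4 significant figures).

ω = 2πf = 8168 rad/s
X_L = ωL = 1634 Ω
X_C = 1/(ωC) = 4095 Ω
Branch 1 (R+jX_L): Z₁ = 560.0 + j1634 Ω, |Z₁| = 1727 Ω
Branch 2 (−jX_C): Z₂ = −j4095 Ω
Parallel: Z = Z₁Z₂/(Z₁+Z₂), |Z| = 2802 Ω, ∠Z = 58.26°

2802 Ω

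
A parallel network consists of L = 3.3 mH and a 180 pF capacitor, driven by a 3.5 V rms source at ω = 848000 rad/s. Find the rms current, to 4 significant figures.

X_L = ωL = 2798 Ω
X_C = 1/(ωC) = 6551 Ω
Parallel: admittances add. Y = 1/(jωL) + jωC
Y = (0 − j0.0002047) S
|Y| = 0.0002047 S → |Z| = 1/|Y| = 4885 Ω, ∠Z = −∠Y = 90.00°
I = V/|Z| = 3.5/4885 = 716.5 μA

716.5 μA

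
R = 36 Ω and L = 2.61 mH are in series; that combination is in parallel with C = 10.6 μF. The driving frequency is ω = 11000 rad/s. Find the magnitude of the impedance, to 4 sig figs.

X_L = ωL = 28.71 Ω
X_C = 1/(ωC) = 8.576 Ω
Branch 1 (R+jX_L): Z₁ = 36.00 + j28.71 Ω, |Z₁| = 46.05 Ω
Branch 2 (−jX_C): Z₂ = −j8.576 Ω
Parallel: Z = Z₁Z₂/(Z₁+Z₂), |Z| = 9.574 Ω, ∠Z = -80.64°

9.574 Ω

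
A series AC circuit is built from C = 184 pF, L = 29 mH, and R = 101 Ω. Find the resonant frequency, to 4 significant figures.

68.90 kHz

ω₀ = 1/√(LC) = 1/√(0.029 × 1.84e-10) = 432900 rad/s
f₀ = ω₀/(2π) = 68.90 kHz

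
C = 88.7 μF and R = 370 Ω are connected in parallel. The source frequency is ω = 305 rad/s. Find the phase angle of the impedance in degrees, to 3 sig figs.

-84.3°

X_C = 1/(ωC) = 37.0 Ω
Parallel: admittances add. Y = 1/R + jωC
Y = (0.00270 + j0.0271) S
|Y| = 0.0272 S → |Z| = 1/|Y| = 36.8 Ω, ∠Z = −∠Y = -84.3°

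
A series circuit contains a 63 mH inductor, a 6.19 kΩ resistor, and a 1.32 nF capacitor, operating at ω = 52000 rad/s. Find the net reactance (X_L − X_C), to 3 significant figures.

-11300 Ω

X_L = ωL = 3280 Ω
X_C = 1/(ωC) = 14600 Ω
X = 3280 − 14600 = -11300 Ω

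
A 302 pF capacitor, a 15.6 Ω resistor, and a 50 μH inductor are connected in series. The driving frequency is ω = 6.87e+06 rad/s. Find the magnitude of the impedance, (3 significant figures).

139 Ω

X_L = ωL = 344 Ω
X_C = 1/(ωC) = 482 Ω
Net reactance X = X_L − X_C = -138 Ω
Z = 15.6 − j138 Ω
|Z| = √(15.6² + 138²) = 139 Ω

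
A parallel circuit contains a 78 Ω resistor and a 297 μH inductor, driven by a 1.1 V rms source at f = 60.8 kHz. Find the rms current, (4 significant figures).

17.11 mA

ω = 2πf = 382000 rad/s
X_L = ωL = 113.5 Ω
Parallel: admittances add. Y = 1/R + 1/(jωL)
Y = (0.01282 − j0.008814) S
|Y| = 0.01556 S → |Z| = 1/|Y| = 64.28 Ω, ∠Z = −∠Y = 34.51°
I = V/|Z| = 1.1/64.28 = 17.11 mA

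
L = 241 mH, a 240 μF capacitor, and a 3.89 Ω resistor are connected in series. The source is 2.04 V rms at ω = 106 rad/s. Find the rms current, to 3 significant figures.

X_L = ωL = 25.5 Ω
X_C = 1/(ωC) = 39.3 Ω
Net reactance X = X_L − X_C = -13.8 Ω
Z = 3.89 − j13.8 Ω
|Z| = √(3.89² + 13.8²) = 14.3 Ω
I = V/|Z| = 2.04/14.3 = 143 mA

143 mA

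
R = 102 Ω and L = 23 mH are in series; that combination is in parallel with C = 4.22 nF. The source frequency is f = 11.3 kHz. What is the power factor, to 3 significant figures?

0.122

ω = 2πf = 71000 rad/s
X_L = ωL = 1630 Ω
X_C = 1/(ωC) = 3340 Ω
Branch 1 (R+jX_L): Z₁ = 102 + j1630 Ω, |Z₁| = 1640 Ω
Branch 2 (−jX_C): Z₂ = −j3340 Ω
Parallel: Z = Z₁Z₂/(Z₁+Z₂), |Z| = 3200 Ω, ∠Z = 83.0°
cos φ = cos(83.0°) = 0.122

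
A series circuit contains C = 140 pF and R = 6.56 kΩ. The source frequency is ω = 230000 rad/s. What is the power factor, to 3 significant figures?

0.207

X_C = 1/(ωC) = 31100 Ω
Z = 6560 − j31100 Ω
|Z| = √(6560² + 31100²) = 31700 Ω
∠Z = arctan(-31100/6560) = -78.1°
cos φ = cos(-78.1°) = 0.207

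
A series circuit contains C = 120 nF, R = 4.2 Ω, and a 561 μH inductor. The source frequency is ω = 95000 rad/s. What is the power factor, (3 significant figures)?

0.121

X_L = ωL = 53.3 Ω
X_C = 1/(ωC) = 87.7 Ω
Net reactance X = X_L − X_C = -34.4 Ω
Z = 4.20 − j34.4 Ω
|Z| = √(4.20² + 34.4²) = 34.7 Ω
∠Z = arctan(-34.4/4.20) = -83.0°
cos φ = cos(-83.0°) = 0.121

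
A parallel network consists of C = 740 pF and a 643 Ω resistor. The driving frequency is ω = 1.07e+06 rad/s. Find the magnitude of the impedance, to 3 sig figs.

X_C = 1/(ωC) = 1260 Ω
Parallel: admittances add. Y = 1/R + jωC
Y = (0.00156 + j0.000792) S
|Y| = 0.00175 S → |Z| = 1/|Y| = 573 Ω, ∠Z = −∠Y = -27.0°

573 Ω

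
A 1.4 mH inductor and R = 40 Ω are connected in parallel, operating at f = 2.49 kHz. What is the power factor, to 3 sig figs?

0.480

ω = 2πf = 15650 rad/s
X_L = ωL = 21.9 Ω
Parallel: admittances add. Y = 1/R + 1/(jωL)
Y = (0.0250 − j0.0457) S
|Y| = 0.0521 S → |Z| = 1/|Y| = 19.2 Ω, ∠Z = −∠Y = 61.3°
cos φ = cos(61.3°) = 0.480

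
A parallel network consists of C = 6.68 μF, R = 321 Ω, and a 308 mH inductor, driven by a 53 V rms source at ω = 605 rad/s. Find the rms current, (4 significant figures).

179.4 mA

X_L = ωL = 186.3 Ω
X_C = 1/(ωC) = 247.4 Ω
Parallel: admittances add. Y = 1/R + 1/(jωL) + jωC
Y = (0.003115 − j0.001325) S
|Y| = 0.003385 S → |Z| = 1/|Y| = 295.4 Ω, ∠Z = −∠Y = 23.04°
I = V/|Z| = 53/295.4 = 179.4 mA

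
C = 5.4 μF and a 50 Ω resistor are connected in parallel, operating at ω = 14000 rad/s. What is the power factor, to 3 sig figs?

X_C = 1/(ωC) = 13.2 Ω
Parallel: admittances add. Y = 1/R + jωC
Y = (0.0200 + j0.0756) S
|Y| = 0.0782 S → |Z| = 1/|Y| = 12.8 Ω, ∠Z = −∠Y = -75.2°
cos φ = cos(-75.2°) = 0.256

0.256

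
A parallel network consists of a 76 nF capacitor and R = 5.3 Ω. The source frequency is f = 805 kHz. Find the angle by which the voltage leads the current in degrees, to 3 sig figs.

ω = 2πf = 5.058e+06 rad/s
X_C = 1/(ωC) = 2.60 Ω
Parallel: admittances add. Y = 1/R + jωC
Y = (0.189 + j0.384) S
|Y| = 0.428 S → |Z| = 1/|Y| = 2.34 Ω, ∠Z = −∠Y = -63.9°

-63.9°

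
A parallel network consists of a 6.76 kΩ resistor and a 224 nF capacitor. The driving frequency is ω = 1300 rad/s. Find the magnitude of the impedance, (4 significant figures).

X_C = 1/(ωC) = 3434 Ω
Parallel: admittances add. Y = 1/R + jωC
Y = (0.0001479 + j0.0002912) S
|Y| = 0.0003266 S → |Z| = 1/|Y| = 3062 Ω, ∠Z = −∠Y = -63.07°

3062 Ω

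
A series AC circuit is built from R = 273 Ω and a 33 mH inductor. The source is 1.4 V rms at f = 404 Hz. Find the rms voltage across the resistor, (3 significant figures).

ω = 2πf = 2538 rad/s
X_L = ωL = 83.8 Ω
Z = 273 + j83.8 Ω
|Z| = √(273² + 83.8²) = 286 Ω
I = V/|Z| = 4.90 mA
V_R = I·|Z_R| = 0.00490 × 273 = 1.34 V

1.34 V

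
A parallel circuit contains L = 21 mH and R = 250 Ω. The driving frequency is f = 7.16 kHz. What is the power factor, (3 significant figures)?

0.967

ω = 2πf = 44990 rad/s
X_L = ωL = 945 Ω
Parallel: admittances add. Y = 1/R + 1/(jωL)
Y = (0.00400 − j0.00106) S
|Y| = 0.00414 S → |Z| = 1/|Y| = 242 Ω, ∠Z = −∠Y = 14.8°
cos φ = cos(14.8°) = 0.967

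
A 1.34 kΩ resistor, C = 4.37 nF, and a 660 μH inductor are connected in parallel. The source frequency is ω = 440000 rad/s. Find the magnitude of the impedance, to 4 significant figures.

X_L = ωL = 290.4 Ω
X_C = 1/(ωC) = 520.1 Ω
Parallel: admittances add. Y = 1/R + 1/(jωL) + jωC
Y = (0.0007463 − j0.001521) S
|Y| = 0.001694 S → |Z| = 1/|Y| = 590.3 Ω, ∠Z = −∠Y = 63.86°

590.3 Ω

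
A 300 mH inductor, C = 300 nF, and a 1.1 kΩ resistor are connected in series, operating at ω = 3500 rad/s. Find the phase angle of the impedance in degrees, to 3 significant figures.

X_L = ωL = 1050 Ω
X_C = 1/(ωC) = 952 Ω
Net reactance X = X_L − X_C = 97.6 Ω
Z = 1100 + j97.6 Ω
|Z| = √(1100² + 97.6²) = 1100 Ω
∠Z = arctan(97.6/1100) = 5.07°

5.07°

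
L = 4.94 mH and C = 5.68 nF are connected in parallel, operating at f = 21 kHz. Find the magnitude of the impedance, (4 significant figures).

1274 Ω

ω = 2πf = 131900 rad/s
X_L = ωL = 651.8 Ω
X_C = 1/(ωC) = 1334 Ω
Parallel: admittances add. Y = 1/(jωL) + jωC
Y = (0 − j0.0007847) S
|Y| = 0.0007847 S → |Z| = 1/|Y| = 1274 Ω, ∠Z = −∠Y = 90.00°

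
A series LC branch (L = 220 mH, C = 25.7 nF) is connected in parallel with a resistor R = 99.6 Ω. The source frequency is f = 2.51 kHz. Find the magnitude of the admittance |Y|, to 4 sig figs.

10.09 mS

ω = 2πf = 15770 rad/s
X_L = ωL = 3470 Ω
X_C = 1/(ωC) = 2467 Ω
Branch 1: Z₁ = R = 99.60 Ω
Branch 2 (series LC): Z₂ = j(X_L − X_C) = j1002 Ω
Parallel: Z = Z₁Z₂/(Z₁+Z₂), |Z| = 99.11 Ω, ∠Z = 5.675°
|Y| = 1/|Z| = 10.09 mS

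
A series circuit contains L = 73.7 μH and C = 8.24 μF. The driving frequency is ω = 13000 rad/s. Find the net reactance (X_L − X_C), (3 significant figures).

-8.38 Ω

X_L = ωL = 0.958 Ω
X_C = 1/(ωC) = 9.34 Ω
X = 0.958 − 9.34 = -8.38 Ω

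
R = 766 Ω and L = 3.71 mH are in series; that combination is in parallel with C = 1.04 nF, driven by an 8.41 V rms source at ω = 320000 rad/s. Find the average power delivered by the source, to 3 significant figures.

27.1 mW

X_L = ωL = 1190 Ω
X_C = 1/(ωC) = 3000 Ω
Branch 1 (R+jX_L): Z₁ = 766 + j1190 Ω, |Z₁| = 1410 Ω
Branch 2 (−jX_C): Z₂ = −j3000 Ω
Parallel: Z = Z₁Z₂/(Z₁+Z₂), |Z| = 2150 Ω, ∠Z = 34.3°
I = V/|Z| = 3.91 mA
P = VI cos φ = 8.41 × 0.00391 × cos(34.3°) = 27.1 mW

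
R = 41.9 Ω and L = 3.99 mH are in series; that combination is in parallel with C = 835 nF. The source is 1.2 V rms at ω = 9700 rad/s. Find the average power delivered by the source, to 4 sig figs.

18.54 mW

X_L = ωL = 38.70 Ω
X_C = 1/(ωC) = 123.5 Ω
Branch 1 (R+jX_L): Z₁ = 41.90 + j38.70 Ω, |Z₁| = 57.04 Ω
Branch 2 (−jX_C): Z₂ = −j123.5 Ω
Parallel: Z = Z₁Z₂/(Z₁+Z₂), |Z| = 74.48 Ω, ∠Z = 16.42°
I = V/|Z| = 16.11 mA
P = VI cos φ = 1.2 × 0.01611 × cos(16.42°) = 18.54 mW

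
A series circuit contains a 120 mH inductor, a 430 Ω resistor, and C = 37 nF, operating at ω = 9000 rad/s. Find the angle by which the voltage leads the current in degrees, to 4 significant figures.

X_L = ωL = 1080 Ω
X_C = 1/(ωC) = 3003 Ω
Net reactance X = X_L − X_C = -1923 Ω
Z = 430.0 − j1923 Ω
|Z| = √(430.0² + 1923²) = 1970 Ω
∠Z = arctan(-1923/430.0) = -77.40°

-77.40°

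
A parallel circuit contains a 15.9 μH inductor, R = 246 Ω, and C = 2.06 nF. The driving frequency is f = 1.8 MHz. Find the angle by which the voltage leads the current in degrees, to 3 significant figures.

ω = 2πf = 1.131e+07 rad/s
X_L = ωL = 180 Ω
X_C = 1/(ωC) = 42.9 Ω
Parallel: admittances add. Y = 1/R + 1/(jωL) + jωC
Y = (0.00407 + j0.0177) S
|Y| = 0.0182 S → |Z| = 1/|Y| = 55.0 Ω, ∠Z = −∠Y = -77.1°

-77.1°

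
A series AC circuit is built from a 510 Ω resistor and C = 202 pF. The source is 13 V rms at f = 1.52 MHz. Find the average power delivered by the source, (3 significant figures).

163 mW

ω = 2πf = 9.55e+06 rad/s
X_C = 1/(ωC) = 518 Ω
Z = 510 − j518 Ω
|Z| = √(510² + 518²) = 727 Ω
∠Z = arctan(-518/510) = -45.5°
I = V/|Z| = 17.9 mA
P = VI cos φ = 13 × 0.0179 × cos(-45.5°) = 163 mW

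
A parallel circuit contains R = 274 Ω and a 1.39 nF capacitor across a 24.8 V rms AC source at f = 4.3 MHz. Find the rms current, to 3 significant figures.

936 mA

ω = 2πf = 2.702e+07 rad/s
X_C = 1/(ωC) = 26.6 Ω
Parallel: admittances add. Y = 1/R + jωC
Y = (0.00365 + j0.0376) S
|Y| = 0.0377 S → |Z| = 1/|Y| = 26.5 Ω, ∠Z = −∠Y = -84.4°
I = V/|Z| = 24.8/26.5 = 936 mA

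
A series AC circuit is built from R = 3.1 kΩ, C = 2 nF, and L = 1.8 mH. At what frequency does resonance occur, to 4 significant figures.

83.88 kHz

ω₀ = 1/√(LC) = 1/√(0.0018 × 2e-09) = 527000 rad/s
f₀ = ω₀/(2π) = 83.88 kHz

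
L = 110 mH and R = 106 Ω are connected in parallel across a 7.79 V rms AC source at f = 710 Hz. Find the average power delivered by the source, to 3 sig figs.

ω = 2πf = 4461 rad/s
X_L = ωL = 491 Ω
Parallel: admittances add. Y = 1/R + 1/(jωL)
Y = (0.00943 − j0.00204) S
|Y| = 0.00965 S → |Z| = 1/|Y| = 104 Ω, ∠Z = −∠Y = 12.2°
I = V/|Z| = 75.2 mA
P = VI cos φ = 7.79 × 0.0752 × cos(12.2°) = 572 mW

572 mW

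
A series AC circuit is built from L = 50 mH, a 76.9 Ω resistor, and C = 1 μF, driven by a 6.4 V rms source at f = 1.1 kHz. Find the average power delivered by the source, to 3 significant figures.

ω = 2πf = 6912 rad/s
X_L = ωL = 346 Ω
X_C = 1/(ωC) = 145 Ω
Net reactance X = X_L − X_C = 201 Ω
Z = 76.9 + j201 Ω
|Z| = √(76.9² + 201²) = 215 Ω
∠Z = arctan(201/76.9) = 69.1°
I = V/|Z| = 29.8 mA
P = VI cos φ = 6.4 × 0.0298 × cos(69.1°) = 68.1 mW

68.1 mW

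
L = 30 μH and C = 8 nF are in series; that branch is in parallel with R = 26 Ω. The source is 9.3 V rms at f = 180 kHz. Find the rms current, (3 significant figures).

378 mA

ω = 2πf = 1.131e+06 rad/s
X_L = ωL = 33.9 Ω
X_C = 1/(ωC) = 111 Ω
Branch 1: Z₁ = R = 26.0 Ω
Branch 2 (series LC): Z₂ = j(X_L − X_C) = −j76.6 Ω
Parallel: Z = Z₁Z₂/(Z₁+Z₂), |Z| = 24.6 Ω, ∠Z = -18.7°
I = V/|Z| = 9.3/24.6 = 378 mA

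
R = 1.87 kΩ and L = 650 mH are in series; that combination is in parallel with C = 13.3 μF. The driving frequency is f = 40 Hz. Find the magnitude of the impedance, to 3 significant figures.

300 Ω

ω = 2πf = 251.3 rad/s
X_L = ωL = 163 Ω
X_C = 1/(ωC) = 299 Ω
Branch 1 (R+jX_L): Z₁ = 1870 + j163 Ω, |Z₁| = 1880 Ω
Branch 2 (−jX_C): Z₂ = −j299 Ω
Parallel: Z = Z₁Z₂/(Z₁+Z₂), |Z| = 300 Ω, ∠Z = -80.9°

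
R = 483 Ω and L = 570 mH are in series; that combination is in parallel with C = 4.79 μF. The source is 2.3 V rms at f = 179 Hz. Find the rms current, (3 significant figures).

10.2 mA

ω = 2πf = 1125 rad/s
X_L = ωL = 641 Ω
X_C = 1/(ωC) = 186 Ω
Branch 1 (R+jX_L): Z₁ = 483 + j641 Ω, |Z₁| = 803 Ω
Branch 2 (−jX_C): Z₂ = −j186 Ω
Parallel: Z = Z₁Z₂/(Z₁+Z₂), |Z| = 224 Ω, ∠Z = -80.3°
I = V/|Z| = 2.3/224 = 10.2 mA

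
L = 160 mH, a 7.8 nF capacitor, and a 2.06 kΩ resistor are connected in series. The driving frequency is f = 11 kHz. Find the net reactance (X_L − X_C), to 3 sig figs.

ω = 2πf = 69120 rad/s
X_L = ωL = 11100 Ω
X_C = 1/(ωC) = 1850 Ω
X = 11100 − 1850 = 9200 Ω

9200 Ω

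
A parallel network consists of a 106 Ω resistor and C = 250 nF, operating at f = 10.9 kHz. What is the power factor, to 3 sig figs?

0.483

ω = 2πf = 68490 rad/s
X_C = 1/(ωC) = 58.4 Ω
Parallel: admittances add. Y = 1/R + jωC
Y = (0.00943 + j0.0171) S
|Y| = 0.0195 S → |Z| = 1/|Y| = 51.2 Ω, ∠Z = −∠Y = -61.1°
cos φ = cos(-61.1°) = 0.483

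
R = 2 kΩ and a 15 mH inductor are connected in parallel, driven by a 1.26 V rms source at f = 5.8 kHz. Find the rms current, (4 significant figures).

2.390 mA

ω = 2πf = 36440 rad/s
X_L = ωL = 546.6 Ω
Parallel: admittances add. Y = 1/R + 1/(jωL)
Y = (0.0005000 − j0.001829) S
|Y| = 0.001896 S → |Z| = 1/|Y| = 527.3 Ω, ∠Z = −∠Y = 74.71°
I = V/|Z| = 1.26/527.3 = 2.390 mA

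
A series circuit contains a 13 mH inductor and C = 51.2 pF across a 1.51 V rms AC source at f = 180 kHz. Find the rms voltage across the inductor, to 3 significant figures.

8.65 V

ω = 2πf = 1.131e+06 rad/s
X_L = ωL = 14700 Ω
X_C = 1/(ωC) = 17300 Ω
Net reactance X = X_L − X_C = -2570 Ω
Z = − j2570 Ω
|Z| = √(0² + 2570²) = 2570 Ω
I = V/|Z| = 588 μA
V_L = I·|Z_L| = 0.000588 × 14700 = 8.65 V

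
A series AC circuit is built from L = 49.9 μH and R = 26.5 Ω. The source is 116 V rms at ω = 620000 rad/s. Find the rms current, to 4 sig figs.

X_L = ωL = 30.94 Ω
Z = 26.50 + j30.94 Ω
|Z| = √(26.50² + 30.94²) = 40.74 Ω
I = V/|Z| = 116/40.74 = 2.848 A

2.848 A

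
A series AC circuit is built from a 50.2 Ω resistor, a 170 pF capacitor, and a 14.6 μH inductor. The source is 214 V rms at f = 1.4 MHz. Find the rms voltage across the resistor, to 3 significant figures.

19.8 V

ω = 2πf = 8.796e+06 rad/s
X_L = ωL = 128 Ω
X_C = 1/(ωC) = 669 Ω
Net reactance X = X_L − X_C = -540 Ω
Z = 50.2 − j540 Ω
|Z| = √(50.2² + 540²) = 543 Ω
I = V/|Z| = 394 mA
V_R = I·|Z_R| = 0.394 × 50.2 = 19.8 V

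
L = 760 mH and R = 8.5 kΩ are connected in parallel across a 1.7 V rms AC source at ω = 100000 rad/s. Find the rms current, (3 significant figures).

X_L = ωL = 76000 Ω
Parallel: admittances add. Y = 1/R + 1/(jωL)
Y = (0.000118 − j1.32e-05) S
|Y| = 0.000118 S → |Z| = 1/|Y| = 8450 Ω, ∠Z = −∠Y = 6.38°
I = V/|Z| = 1.7/8450 = 201 μA

201 μA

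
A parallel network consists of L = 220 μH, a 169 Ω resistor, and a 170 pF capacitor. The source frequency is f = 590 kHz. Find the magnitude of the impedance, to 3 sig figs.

168 Ω

ω = 2πf = 3.707e+06 rad/s
X_L = ωL = 816 Ω
X_C = 1/(ωC) = 1590 Ω
Parallel: admittances add. Y = 1/R + 1/(jωL) + jωC
Y = (0.00592 − j0.000596) S
|Y| = 0.00595 S → |Z| = 1/|Y| = 168 Ω, ∠Z = −∠Y = 5.75°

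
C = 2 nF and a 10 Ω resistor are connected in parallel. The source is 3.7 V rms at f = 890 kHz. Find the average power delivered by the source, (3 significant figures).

ω = 2πf = 5.592e+06 rad/s
X_C = 1/(ωC) = 89.4 Ω
Parallel: admittances add. Y = 1/R + jωC
Y = (0.100 + j0.0112) S
|Y| = 0.101 S → |Z| = 1/|Y| = 9.94 Ω, ∠Z = −∠Y = -6.38°
I = V/|Z| = 372 mA
P = VI cos φ = 3.7 × 0.372 × cos(-6.38°) = 1.37 W

1.37 W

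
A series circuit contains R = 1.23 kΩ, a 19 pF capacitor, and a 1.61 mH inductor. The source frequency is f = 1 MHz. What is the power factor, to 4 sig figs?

0.5774

ω = 2πf = 6.283e+06 rad/s
X_L = ωL = 10120 Ω
X_C = 1/(ωC) = 8377 Ω
Net reactance X = X_L − X_C = 1739 Ω
Z = 1230 + j1739 Ω
|Z| = √(1230² + 1739²) = 2130 Ω
∠Z = arctan(1739/1230) = 54.73°
cos φ = cos(54.73°) = 0.5774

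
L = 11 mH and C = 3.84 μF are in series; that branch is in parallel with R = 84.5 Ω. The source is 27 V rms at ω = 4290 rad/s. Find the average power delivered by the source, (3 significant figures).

8.63 W

X_L = ωL = 47.2 Ω
X_C = 1/(ωC) = 60.7 Ω
Branch 1: Z₁ = R = 84.5 Ω
Branch 2 (series LC): Z₂ = j(X_L − X_C) = −j13.5 Ω
Parallel: Z = Z₁Z₂/(Z₁+Z₂), |Z| = 13.3 Ω, ∠Z = -80.9°
I = V/|Z| = 2.02 A
P = VI cos φ = 27 × 2.02 × cos(-80.9°) = 8.63 W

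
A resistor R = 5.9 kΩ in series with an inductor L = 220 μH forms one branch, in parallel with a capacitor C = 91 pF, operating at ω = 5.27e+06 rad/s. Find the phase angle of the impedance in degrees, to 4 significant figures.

X_L = ωL = 1159 Ω
X_C = 1/(ωC) = 2085 Ω
Branch 1 (R+jX_L): Z₁ = 5900 + j1159 Ω, |Z₁| = 6013 Ω
Branch 2 (−jX_C): Z₂ = −j2085 Ω
Parallel: Z = Z₁Z₂/(Z₁+Z₂), |Z| = 2099 Ω, ∠Z = -69.96°

-69.96°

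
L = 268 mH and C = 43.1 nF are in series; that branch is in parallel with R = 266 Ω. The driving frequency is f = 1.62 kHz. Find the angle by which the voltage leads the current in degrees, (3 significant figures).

ω = 2πf = 10180 rad/s
X_L = ωL = 2730 Ω
X_C = 1/(ωC) = 2280 Ω
Branch 1: Z₁ = R = 266 Ω
Branch 2 (series LC): Z₂ = j(X_L − X_C) = j448 Ω
Parallel: Z = Z₁Z₂/(Z₁+Z₂), |Z| = 229 Ω, ∠Z = 30.7°

30.7°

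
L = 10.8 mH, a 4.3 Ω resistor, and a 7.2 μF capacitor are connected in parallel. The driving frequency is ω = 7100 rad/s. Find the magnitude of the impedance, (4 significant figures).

4.243 Ω

X_L = ωL = 76.68 Ω
X_C = 1/(ωC) = 19.56 Ω
Parallel: admittances add. Y = 1/R + 1/(jωL) + jωC
Y = (0.2326 + j0.03808) S
|Y| = 0.2357 S → |Z| = 1/|Y| = 4.243 Ω, ∠Z = −∠Y = -9.299°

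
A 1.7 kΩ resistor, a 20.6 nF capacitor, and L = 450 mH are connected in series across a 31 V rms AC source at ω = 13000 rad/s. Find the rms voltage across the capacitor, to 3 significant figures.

42.6 V

X_L = ωL = 5850 Ω
X_C = 1/(ωC) = 3730 Ω
Net reactance X = X_L − X_C = 2120 Ω
Z = 1700 + j2120 Ω
|Z| = √(1700² + 2120²) = 2710 Ω
I = V/|Z| = 11.4 mA
V_C = I·|Z_C| = 0.0114 × 3730 = 42.6 V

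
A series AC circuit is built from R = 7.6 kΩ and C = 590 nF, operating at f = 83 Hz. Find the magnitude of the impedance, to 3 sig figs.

ω = 2πf = 521.5 rad/s
X_C = 1/(ωC) = 3250 Ω
Z = 7600 − j3250 Ω
|Z| = √(7600² + 3250²) = 8270 Ω

8270 Ω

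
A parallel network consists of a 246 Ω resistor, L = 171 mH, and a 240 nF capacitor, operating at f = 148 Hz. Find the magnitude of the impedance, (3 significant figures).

ω = 2πf = 929.9 rad/s
X_L = ωL = 159 Ω
X_C = 1/(ωC) = 4480 Ω
Parallel: admittances add. Y = 1/R + 1/(jωL) + jωC
Y = (0.00407 − j0.00607) S
|Y| = 0.00730 S → |Z| = 1/|Y| = 137 Ω, ∠Z = −∠Y = 56.2°

137 Ω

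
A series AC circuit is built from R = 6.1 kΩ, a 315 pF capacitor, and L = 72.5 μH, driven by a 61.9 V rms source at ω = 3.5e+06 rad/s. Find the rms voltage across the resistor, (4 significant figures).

X_L = ωL = 253.8 Ω
X_C = 1/(ωC) = 907.0 Ω
Net reactance X = X_L − X_C = -653.3 Ω
Z = 6100 − j653.3 Ω
|Z| = √(6100² + 653.3²) = 6135 Ω
I = V/|Z| = 10.09 mA
V_R = I·|Z_R| = 0.01009 × 6100 = 61.55 V

61.55 V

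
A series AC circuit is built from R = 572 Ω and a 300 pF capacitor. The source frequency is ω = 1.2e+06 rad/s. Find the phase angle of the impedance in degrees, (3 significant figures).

X_C = 1/(ωC) = 2780 Ω
Z = 572 − j2780 Ω
|Z| = √(572² + 2780²) = 2840 Ω
∠Z = arctan(-2780/572) = -78.4°

-78.4°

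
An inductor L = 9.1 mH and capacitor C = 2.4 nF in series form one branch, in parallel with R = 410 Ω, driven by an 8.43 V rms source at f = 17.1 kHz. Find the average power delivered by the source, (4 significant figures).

ω = 2πf = 107400 rad/s
X_L = ωL = 977.7 Ω
X_C = 1/(ωC) = 3878 Ω
Branch 1: Z₁ = R = 410.0 Ω
Branch 2 (series LC): Z₂ = j(X_L − X_C) = −j2900 Ω
Parallel: Z = Z₁Z₂/(Z₁+Z₂), |Z| = 406.0 Ω, ∠Z = -8.046°
I = V/|Z| = 20.77 mA
P = VI cos φ = 8.43 × 0.02077 × cos(-8.046°) = 173.3 mW

173.3 mW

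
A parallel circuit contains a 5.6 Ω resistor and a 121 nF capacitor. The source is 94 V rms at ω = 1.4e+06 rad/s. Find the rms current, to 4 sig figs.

X_C = 1/(ωC) = 5.903 Ω
Parallel: admittances add. Y = 1/R + jωC
Y = (0.1786 + j0.1694) S
|Y| = 0.2461 S → |Z| = 1/|Y| = 4.063 Ω, ∠Z = −∠Y = -43.49°
I = V/|Z| = 94/4.063 = 23.14 A

23.14 A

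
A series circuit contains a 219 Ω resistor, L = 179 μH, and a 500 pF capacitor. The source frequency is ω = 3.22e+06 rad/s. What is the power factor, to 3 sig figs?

0.980

X_L = ωL = 576 Ω
X_C = 1/(ωC) = 621 Ω
Net reactance X = X_L − X_C = -44.7 Ω
Z = 219 − j44.7 Ω
|Z| = √(219² + 44.7²) = 224 Ω
∠Z = arctan(-44.7/219) = -11.5°
cos φ = cos(-11.5°) = 0.980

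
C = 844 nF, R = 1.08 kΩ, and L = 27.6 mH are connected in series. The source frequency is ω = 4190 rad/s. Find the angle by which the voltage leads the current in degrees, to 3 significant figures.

-8.80°

X_L = ωL = 116 Ω
X_C = 1/(ωC) = 283 Ω
Net reactance X = X_L − X_C = -167 Ω
Z = 1080 − j167 Ω
|Z| = √(1080² + 167²) = 1090 Ω
∠Z = arctan(-167/1080) = -8.80°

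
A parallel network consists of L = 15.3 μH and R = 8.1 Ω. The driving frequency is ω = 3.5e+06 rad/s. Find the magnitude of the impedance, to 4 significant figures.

X_L = ωL = 53.55 Ω
Parallel: admittances add. Y = 1/R + 1/(jωL)
Y = (0.1235 − j0.01867) S
|Y| = 0.1249 S → |Z| = 1/|Y| = 8.009 Ω, ∠Z = −∠Y = 8.601°

8.009 Ω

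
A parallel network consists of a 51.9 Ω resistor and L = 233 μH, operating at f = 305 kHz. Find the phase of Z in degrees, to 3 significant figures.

6.63°

ω = 2πf = 1.916e+06 rad/s
X_L = ωL = 447 Ω
Parallel: admittances add. Y = 1/R + 1/(jωL)
Y = (0.0193 − j0.00224) S
|Y| = 0.0194 S → |Z| = 1/|Y| = 51.6 Ω, ∠Z = −∠Y = 6.63°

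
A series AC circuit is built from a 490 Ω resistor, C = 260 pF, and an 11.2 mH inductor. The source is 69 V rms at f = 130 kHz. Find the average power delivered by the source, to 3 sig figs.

117 mW

ω = 2πf = 816800 rad/s
X_L = ωL = 9150 Ω
X_C = 1/(ωC) = 4710 Ω
Net reactance X = X_L − X_C = 4440 Ω
Z = 490 + j4440 Ω
|Z| = √(490² + 4440²) = 4470 Ω
∠Z = arctan(4440/490) = 83.7°
I = V/|Z| = 15.4 mA
P = VI cos φ = 69 × 0.0154 × cos(83.7°) = 117 mW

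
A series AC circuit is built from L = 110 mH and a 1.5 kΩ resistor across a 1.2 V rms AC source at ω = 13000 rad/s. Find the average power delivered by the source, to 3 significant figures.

503 μW

X_L = ωL = 1430 Ω
Z = 1500 + j1430 Ω
|Z| = √(1500² + 1430²) = 2070 Ω
∠Z = arctan(1430/1500) = 43.6°
I = V/|Z| = 579 μA
P = VI cos φ = 1.2 × 0.000579 × cos(43.6°) = 503 μW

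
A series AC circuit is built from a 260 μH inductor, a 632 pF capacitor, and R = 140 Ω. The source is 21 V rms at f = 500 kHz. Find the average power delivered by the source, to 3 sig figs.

525 mW

ω = 2πf = 3.142e+06 rad/s
X_L = ωL = 817 Ω
X_C = 1/(ωC) = 504 Ω
Net reactance X = X_L − X_C = 313 Ω
Z = 140 + j313 Ω
|Z| = √(140² + 313²) = 343 Ω
∠Z = arctan(313/140) = 65.9°
I = V/|Z| = 61.2 mA
P = VI cos φ = 21 × 0.0612 × cos(65.9°) = 525 mW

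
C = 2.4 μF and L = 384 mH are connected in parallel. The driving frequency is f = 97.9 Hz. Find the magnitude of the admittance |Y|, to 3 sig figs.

ω = 2πf = 615.1 rad/s
X_L = ωL = 236 Ω
X_C = 1/(ωC) = 677 Ω
Parallel: admittances add. Y = 1/(jωL) + jωC
Y = (0 − j0.00276) S
|Y| = 0.00276 S → |Z| = 1/|Y| = 363 Ω, ∠Z = −∠Y = 90.0°

2.76 mS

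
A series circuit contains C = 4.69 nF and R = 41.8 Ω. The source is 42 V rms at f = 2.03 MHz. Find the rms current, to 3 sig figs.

ω = 2πf = 1.275e+07 rad/s
X_C = 1/(ωC) = 16.7 Ω
Z = 41.8 − j16.7 Ω
|Z| = √(41.8² + 16.7²) = 45.0 Ω
I = V/|Z| = 42/45.0 = 933 mA

933 mA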